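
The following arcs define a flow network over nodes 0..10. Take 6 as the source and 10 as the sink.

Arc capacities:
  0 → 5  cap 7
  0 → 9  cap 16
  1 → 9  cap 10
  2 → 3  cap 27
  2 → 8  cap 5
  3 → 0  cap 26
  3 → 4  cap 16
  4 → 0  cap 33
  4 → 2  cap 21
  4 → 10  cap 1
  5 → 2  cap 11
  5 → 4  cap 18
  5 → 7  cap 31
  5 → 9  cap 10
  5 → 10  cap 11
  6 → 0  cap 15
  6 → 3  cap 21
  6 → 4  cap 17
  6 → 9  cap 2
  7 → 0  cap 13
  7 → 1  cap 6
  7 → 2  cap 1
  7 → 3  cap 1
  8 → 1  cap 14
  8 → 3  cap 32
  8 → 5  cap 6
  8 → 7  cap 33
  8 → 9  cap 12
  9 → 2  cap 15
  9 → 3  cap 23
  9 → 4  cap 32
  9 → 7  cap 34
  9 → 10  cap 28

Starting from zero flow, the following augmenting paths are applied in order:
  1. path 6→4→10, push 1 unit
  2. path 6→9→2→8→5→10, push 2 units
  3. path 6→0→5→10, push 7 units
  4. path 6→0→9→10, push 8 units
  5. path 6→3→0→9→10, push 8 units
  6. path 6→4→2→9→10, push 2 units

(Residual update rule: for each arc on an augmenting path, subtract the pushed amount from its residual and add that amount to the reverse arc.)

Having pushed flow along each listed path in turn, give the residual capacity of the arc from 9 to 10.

after path 1 (6→4→10, push 1): res(9,10)=28
after path 2 (6→9→2→8→5→10, push 2): res(9,10)=28
after path 3 (6→0→5→10, push 7): res(9,10)=28
after path 4 (6→0→9→10, push 8): res(9,10)=20
after path 5 (6→3→0→9→10, push 8): res(9,10)=12
after path 6 (6→4→2→9→10, push 2): res(9,10)=10

Residual capacity of (9,10): 10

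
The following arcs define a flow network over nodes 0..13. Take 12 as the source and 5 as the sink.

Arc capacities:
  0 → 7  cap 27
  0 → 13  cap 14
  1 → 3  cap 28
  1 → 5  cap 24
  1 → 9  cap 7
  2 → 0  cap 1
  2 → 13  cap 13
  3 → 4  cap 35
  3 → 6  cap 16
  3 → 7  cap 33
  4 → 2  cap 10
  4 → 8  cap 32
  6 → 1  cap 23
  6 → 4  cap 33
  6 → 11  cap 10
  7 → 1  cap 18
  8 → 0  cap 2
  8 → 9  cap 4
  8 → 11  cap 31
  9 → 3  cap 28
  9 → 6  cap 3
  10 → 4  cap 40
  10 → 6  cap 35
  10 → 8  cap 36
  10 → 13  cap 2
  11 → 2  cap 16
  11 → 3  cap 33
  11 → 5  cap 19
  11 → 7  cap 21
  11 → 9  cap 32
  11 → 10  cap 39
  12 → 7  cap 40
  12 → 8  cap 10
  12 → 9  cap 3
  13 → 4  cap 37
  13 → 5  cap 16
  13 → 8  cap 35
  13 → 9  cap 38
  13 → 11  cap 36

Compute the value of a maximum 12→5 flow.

Maximum flow value: 31

augment #1: 12→7→1→5 bottleneck 18, total now 18
augment #2: 12→8→11→5 bottleneck 10, total now 28
augment #3: 12→9→6→1→5 bottleneck 3, total now 31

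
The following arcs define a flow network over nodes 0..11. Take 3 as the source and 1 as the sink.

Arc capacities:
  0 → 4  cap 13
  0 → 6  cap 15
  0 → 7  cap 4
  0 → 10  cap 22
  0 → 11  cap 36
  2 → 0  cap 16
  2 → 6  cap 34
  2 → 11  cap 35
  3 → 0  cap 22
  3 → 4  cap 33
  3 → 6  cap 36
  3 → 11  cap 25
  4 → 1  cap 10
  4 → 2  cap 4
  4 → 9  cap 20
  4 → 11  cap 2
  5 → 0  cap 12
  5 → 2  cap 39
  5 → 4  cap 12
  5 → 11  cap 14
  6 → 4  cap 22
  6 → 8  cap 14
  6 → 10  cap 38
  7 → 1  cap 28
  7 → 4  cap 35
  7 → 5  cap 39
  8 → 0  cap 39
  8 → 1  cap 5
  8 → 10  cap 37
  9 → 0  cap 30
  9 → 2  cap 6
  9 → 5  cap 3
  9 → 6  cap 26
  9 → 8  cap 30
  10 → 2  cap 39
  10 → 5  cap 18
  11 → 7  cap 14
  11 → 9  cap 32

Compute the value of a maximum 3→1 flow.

augment #1: 3→4→1 bottleneck 10, total now 10
augment #2: 3→0→7→1 bottleneck 4, total now 14
augment #3: 3→6→8→1 bottleneck 5, total now 19
augment #4: 3→11→7→1 bottleneck 14, total now 33

Maximum flow value: 33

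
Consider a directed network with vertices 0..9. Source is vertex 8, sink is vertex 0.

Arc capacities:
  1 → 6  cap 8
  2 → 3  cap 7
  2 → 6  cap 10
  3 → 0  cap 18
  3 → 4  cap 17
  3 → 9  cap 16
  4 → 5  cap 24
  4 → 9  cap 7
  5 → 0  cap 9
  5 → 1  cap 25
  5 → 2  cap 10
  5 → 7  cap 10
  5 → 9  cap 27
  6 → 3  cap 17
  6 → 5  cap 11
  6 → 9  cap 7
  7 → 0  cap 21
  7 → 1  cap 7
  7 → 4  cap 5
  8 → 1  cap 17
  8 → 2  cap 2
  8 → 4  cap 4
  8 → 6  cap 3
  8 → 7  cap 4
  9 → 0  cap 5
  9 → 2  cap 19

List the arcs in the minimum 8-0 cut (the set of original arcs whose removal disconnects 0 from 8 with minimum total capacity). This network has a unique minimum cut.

Min-cut arcs: {(1,6), (8,2), (8,4), (8,6), (8,7)} (total capacity 21)

augment #1: 8→7→0 push 4
augment #2: 8→2→3→0 push 2
augment #3: 8→4→5→0 push 4
augment #4: 8→6→3→0 push 3
augment #5: 8→1→6→3→0 push 8
max flow = 21; residual-reachable set from 8 gives S-side
cut edges (S→T): {(1,6), (8,2), (8,4), (8,6), (8,7)} total cap 21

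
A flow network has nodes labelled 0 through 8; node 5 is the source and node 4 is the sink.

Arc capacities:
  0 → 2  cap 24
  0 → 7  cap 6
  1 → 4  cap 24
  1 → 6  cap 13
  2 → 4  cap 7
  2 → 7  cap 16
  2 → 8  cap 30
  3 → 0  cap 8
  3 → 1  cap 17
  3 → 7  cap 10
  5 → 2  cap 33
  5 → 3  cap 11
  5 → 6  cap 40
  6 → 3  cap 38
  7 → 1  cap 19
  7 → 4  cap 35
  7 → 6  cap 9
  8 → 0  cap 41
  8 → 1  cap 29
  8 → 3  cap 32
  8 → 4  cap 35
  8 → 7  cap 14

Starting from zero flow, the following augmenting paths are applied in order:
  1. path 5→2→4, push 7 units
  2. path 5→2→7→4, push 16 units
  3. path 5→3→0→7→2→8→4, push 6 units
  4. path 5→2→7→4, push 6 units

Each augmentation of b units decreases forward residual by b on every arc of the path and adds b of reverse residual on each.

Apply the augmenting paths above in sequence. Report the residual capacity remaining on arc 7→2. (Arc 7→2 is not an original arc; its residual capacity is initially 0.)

after path 1 (5→2→4, push 7): res(7,2)=0
after path 2 (5→2→7→4, push 16): res(7,2)=16
after path 3 (5→3→0→7→2→8→4, push 6): res(7,2)=10
after path 4 (5→2→7→4, push 6): res(7,2)=16

Residual capacity of (7,2): 16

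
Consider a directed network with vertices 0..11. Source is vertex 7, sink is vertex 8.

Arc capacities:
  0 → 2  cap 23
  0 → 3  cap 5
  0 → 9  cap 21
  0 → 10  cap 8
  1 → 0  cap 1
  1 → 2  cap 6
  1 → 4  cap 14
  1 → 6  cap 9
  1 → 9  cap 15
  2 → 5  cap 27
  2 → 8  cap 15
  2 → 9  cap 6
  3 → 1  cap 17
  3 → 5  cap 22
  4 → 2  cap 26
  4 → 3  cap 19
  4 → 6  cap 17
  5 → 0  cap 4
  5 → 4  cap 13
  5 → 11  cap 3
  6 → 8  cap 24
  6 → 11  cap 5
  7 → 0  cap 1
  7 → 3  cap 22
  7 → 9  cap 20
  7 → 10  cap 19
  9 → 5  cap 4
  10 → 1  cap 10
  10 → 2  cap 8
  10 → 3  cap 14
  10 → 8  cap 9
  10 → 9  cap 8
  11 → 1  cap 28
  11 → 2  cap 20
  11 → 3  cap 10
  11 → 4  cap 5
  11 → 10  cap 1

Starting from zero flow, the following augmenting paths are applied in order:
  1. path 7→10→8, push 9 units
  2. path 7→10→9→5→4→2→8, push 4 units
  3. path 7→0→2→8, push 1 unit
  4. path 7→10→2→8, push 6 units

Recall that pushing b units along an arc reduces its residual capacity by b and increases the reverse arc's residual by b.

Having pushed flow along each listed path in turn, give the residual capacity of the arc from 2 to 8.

Residual capacity of (2,8): 4

after path 1 (7→10→8, push 9): res(2,8)=15
after path 2 (7→10→9→5→4→2→8, push 4): res(2,8)=11
after path 3 (7→0→2→8, push 1): res(2,8)=10
after path 4 (7→10→2→8, push 6): res(2,8)=4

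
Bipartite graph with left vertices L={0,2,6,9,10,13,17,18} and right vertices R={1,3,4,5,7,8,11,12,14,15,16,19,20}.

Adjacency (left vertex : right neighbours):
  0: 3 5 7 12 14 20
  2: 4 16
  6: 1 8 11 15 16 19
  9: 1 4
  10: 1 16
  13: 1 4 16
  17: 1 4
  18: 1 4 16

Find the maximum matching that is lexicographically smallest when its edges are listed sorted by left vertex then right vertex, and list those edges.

|M| = 5 (so the lex-smallest maximum matching has 5 edges)
process left vertices in ascending order; for each, take the smallest-labelled available neighbour that still permits 5 edges overall, or leave it unmatched if none does
lex-smallest matching: {0-3, 2-4, 6-8, 9-1, 10-16}

Lex-smallest maximum matching: {(0,3), (2,4), (6,8), (9,1), (10,16)}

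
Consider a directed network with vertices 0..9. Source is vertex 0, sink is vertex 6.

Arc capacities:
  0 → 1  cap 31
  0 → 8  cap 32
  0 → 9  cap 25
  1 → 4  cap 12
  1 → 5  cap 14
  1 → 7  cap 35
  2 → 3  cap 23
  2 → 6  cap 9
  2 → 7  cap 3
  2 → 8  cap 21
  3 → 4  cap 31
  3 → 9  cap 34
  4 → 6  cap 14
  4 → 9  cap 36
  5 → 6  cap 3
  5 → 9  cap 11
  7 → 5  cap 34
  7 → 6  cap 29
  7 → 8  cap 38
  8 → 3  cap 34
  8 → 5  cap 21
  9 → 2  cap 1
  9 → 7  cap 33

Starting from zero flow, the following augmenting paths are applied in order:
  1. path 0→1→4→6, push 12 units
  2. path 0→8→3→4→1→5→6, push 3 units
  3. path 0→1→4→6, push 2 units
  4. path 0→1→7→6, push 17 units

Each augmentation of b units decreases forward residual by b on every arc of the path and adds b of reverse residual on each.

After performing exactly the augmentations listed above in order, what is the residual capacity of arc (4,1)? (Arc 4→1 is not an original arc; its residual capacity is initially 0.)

after path 1 (0→1→4→6, push 12): res(4,1)=12
after path 2 (0→8→3→4→1→5→6, push 3): res(4,1)=9
after path 3 (0→1→4→6, push 2): res(4,1)=11
after path 4 (0→1→7→6, push 17): res(4,1)=11

Residual capacity of (4,1): 11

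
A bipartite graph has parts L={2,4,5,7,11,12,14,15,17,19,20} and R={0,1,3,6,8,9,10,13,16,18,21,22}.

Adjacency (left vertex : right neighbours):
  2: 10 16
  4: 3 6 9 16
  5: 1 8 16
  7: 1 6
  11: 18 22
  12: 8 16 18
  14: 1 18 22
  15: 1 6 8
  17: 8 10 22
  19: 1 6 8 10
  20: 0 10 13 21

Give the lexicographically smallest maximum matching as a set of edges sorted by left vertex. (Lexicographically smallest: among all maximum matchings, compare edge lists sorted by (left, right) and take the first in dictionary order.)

|M| = 9 (so the lex-smallest maximum matching has 9 edges)
process left vertices in ascending order; for each, take the smallest-labelled available neighbour that still permits 9 edges overall, or leave it unmatched if none does
lex-smallest matching: {2-10, 4-3, 5-1, 7-6, 11-18, 12-16, 14-22, 15-8, 20-0}

Lex-smallest maximum matching: {(2,10), (4,3), (5,1), (7,6), (11,18), (12,16), (14,22), (15,8), (20,0)}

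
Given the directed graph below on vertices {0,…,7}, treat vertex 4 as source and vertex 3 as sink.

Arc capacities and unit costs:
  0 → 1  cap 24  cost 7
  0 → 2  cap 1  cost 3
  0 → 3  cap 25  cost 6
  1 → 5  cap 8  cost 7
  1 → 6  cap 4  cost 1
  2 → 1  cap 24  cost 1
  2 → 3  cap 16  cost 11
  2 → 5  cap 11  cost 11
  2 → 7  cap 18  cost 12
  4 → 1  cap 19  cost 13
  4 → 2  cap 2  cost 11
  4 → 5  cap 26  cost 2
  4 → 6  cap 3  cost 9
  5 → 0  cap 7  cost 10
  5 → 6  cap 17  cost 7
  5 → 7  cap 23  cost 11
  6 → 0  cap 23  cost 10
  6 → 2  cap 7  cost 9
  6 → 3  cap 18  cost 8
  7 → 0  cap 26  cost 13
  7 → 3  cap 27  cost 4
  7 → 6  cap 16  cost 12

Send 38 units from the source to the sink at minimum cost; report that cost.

shortest-cost path #1: 4→6→3 push 3 @ unit cost 17 (adds 51)
shortest-cost path #2: 4→5→6→3 push 15 @ unit cost 17 (adds 255)
shortest-cost path #3: 4→5→7→3 push 11 @ unit cost 17 (adds 187)
shortest-cost path #4: 4→2→1→6→5→7→3 push 2 @ unit cost 21 (adds 42)
shortest-cost path #5: 4→1→6→5→7→3 push 2 @ unit cost 22 (adds 44)
shortest-cost path #6: 4→1→2→3 push 2 @ unit cost 23 (adds 46)
shortest-cost path #7: 4→1→5→7→3 push 3 @ unit cost 35 (adds 105)
total cost = 730

Minimum cost for 38 units: 730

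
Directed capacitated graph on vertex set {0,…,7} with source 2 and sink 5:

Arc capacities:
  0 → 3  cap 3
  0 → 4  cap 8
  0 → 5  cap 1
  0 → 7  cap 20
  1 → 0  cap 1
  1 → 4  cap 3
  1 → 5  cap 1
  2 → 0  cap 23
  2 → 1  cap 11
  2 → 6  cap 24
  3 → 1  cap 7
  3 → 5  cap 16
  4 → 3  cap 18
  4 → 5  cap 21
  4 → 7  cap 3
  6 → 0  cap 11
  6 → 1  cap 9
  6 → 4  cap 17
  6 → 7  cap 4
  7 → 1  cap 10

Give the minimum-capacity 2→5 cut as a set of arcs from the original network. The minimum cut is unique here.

augment #1: 2→0→5 push 1
augment #2: 2→1→5 push 1
augment #3: 2→0→3→5 push 3
augment #4: 2→0→4→5 push 8
augment #5: 2→1→4→5 push 3
augment #6: 2→6→4→5 push 10
augment #7: 2→6→4→3→5 push 7
max flow = 33; residual-reachable set from 2 gives S-side
cut edges (S→T): {(0,3), (0,4), (0,5), (1,4), (1,5), (6,4)} total cap 33

Min-cut arcs: {(0,3), (0,4), (0,5), (1,4), (1,5), (6,4)} (total capacity 33)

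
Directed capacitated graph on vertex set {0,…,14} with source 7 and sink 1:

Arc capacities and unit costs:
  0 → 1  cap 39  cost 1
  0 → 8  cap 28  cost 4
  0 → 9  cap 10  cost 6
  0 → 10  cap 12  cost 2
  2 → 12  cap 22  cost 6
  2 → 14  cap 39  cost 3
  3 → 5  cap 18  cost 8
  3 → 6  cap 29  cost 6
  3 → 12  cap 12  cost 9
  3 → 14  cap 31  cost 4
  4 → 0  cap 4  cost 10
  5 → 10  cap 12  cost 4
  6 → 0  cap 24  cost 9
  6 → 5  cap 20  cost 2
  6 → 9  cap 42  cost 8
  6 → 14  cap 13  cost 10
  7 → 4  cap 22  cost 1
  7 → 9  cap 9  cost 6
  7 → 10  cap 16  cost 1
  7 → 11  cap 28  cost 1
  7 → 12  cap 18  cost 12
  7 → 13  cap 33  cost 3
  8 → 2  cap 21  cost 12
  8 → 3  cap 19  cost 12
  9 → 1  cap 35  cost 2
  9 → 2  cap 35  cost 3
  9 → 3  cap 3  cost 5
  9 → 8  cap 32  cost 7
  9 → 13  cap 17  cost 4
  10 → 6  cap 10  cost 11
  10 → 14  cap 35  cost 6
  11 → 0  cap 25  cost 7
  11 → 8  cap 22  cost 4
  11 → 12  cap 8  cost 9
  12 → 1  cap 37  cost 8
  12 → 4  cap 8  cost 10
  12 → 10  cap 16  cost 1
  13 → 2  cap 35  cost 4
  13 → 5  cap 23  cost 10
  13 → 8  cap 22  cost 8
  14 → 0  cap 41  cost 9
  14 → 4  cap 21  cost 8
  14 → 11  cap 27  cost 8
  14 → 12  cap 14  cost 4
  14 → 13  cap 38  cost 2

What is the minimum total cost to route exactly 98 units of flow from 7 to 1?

Minimum cost for 98 units: 1578

shortest-cost path #1: 7→9→1 push 9 @ unit cost 8 (adds 72)
shortest-cost path #2: 7→11→0→1 push 25 @ unit cost 9 (adds 225)
shortest-cost path #3: 7→4→0→1 push 4 @ unit cost 12 (adds 48)
shortest-cost path #4: 7→10→14→0→1 push 10 @ unit cost 17 (adds 170)
shortest-cost path #5: 7→11→12→1 push 3 @ unit cost 18 (adds 54)
shortest-cost path #6: 7→10→14→12→1 push 6 @ unit cost 19 (adds 114)
shortest-cost path #7: 7→12→1 push 18 @ unit cost 20 (adds 360)
shortest-cost path #8: 7→13→2→12→1 push 10 @ unit cost 21 (adds 210)
shortest-cost path #9: 7→13→2→12→14→10→6→9→1 push 6 @ unit cost 24 (adds 144)
shortest-cost path #10: 7→13→2→14→10→6→9→1 push 4 @ unit cost 25 (adds 100)
shortest-cost path #11: 7→13→2→14→0→9→1 push 3 @ unit cost 27 (adds 81)
total cost = 1578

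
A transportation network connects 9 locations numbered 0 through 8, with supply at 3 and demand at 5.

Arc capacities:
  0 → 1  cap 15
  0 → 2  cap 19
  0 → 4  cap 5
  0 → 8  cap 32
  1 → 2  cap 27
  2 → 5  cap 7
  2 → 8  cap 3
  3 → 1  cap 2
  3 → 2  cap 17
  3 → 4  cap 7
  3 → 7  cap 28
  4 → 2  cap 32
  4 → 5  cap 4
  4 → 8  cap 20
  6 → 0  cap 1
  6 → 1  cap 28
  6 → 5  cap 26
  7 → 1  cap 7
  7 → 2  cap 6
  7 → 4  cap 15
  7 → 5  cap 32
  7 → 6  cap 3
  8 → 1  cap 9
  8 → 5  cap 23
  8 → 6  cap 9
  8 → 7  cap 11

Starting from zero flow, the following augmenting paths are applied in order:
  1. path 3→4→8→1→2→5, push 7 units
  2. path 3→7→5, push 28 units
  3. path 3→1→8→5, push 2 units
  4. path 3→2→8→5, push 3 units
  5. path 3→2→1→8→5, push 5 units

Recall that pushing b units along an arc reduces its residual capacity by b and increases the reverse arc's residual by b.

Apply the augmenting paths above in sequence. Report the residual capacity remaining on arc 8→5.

Residual capacity of (8,5): 13

after path 1 (3→4→8→1→2→5, push 7): res(8,5)=23
after path 2 (3→7→5, push 28): res(8,5)=23
after path 3 (3→1→8→5, push 2): res(8,5)=21
after path 4 (3→2→8→5, push 3): res(8,5)=18
after path 5 (3→2→1→8→5, push 5): res(8,5)=13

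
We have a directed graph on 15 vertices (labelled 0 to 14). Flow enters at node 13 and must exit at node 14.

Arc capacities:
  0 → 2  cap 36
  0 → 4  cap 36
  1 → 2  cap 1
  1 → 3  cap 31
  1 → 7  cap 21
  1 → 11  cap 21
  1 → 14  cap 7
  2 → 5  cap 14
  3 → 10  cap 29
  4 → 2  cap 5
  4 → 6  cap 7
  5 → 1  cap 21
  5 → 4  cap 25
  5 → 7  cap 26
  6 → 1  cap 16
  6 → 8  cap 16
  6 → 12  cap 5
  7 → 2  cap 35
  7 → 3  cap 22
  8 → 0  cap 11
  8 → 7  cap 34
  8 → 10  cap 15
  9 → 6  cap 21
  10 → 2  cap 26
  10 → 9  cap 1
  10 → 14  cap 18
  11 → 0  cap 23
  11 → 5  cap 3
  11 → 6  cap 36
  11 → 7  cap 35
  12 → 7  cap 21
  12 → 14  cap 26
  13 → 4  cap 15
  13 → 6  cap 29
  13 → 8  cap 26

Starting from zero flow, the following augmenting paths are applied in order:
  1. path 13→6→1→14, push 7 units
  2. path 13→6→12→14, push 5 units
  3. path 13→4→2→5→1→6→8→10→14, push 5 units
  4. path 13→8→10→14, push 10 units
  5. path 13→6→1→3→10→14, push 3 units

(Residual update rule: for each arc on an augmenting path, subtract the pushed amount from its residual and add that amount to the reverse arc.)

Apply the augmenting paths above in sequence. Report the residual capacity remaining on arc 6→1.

Residual capacity of (6,1): 11

after path 1 (13→6→1→14, push 7): res(6,1)=9
after path 2 (13→6→12→14, push 5): res(6,1)=9
after path 3 (13→4→2→5→1→6→8→10→14, push 5): res(6,1)=14
after path 4 (13→8→10→14, push 10): res(6,1)=14
after path 5 (13→6→1→3→10→14, push 3): res(6,1)=11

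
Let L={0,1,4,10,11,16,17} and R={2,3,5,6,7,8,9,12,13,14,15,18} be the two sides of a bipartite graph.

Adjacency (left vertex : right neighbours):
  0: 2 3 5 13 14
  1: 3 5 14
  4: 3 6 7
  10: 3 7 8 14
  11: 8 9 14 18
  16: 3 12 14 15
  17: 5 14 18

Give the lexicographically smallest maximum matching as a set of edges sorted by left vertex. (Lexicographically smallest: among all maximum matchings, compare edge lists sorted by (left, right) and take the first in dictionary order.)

|M| = 7 (so the lex-smallest maximum matching has 7 edges)
process left vertices in ascending order; for each, take the smallest-labelled available neighbour that still permits 7 edges overall, or leave it unmatched if none does
lex-smallest matching: {0-2, 1-3, 4-6, 10-7, 11-8, 16-12, 17-5}

Lex-smallest maximum matching: {(0,2), (1,3), (4,6), (10,7), (11,8), (16,12), (17,5)}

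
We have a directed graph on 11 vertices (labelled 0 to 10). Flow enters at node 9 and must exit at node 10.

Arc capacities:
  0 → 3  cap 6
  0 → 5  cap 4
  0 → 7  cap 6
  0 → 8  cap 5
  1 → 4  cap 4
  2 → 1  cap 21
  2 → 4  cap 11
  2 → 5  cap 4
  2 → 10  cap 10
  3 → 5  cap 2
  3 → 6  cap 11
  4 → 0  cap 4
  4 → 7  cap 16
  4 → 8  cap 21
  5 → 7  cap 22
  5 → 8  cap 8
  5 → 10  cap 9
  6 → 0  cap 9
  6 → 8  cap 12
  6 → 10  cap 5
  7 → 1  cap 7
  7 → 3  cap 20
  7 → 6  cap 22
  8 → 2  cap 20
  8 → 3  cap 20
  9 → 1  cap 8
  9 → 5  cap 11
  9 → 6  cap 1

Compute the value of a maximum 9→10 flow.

augment #1: 9→5→10 bottleneck 9, total now 9
augment #2: 9→6→10 bottleneck 1, total now 10
augment #3: 9→5→7→6→10 bottleneck 2, total now 12
augment #4: 9→1→4→7→6→10 bottleneck 2, total now 14
augment #5: 9→1→4→8→2→10 bottleneck 2, total now 16

Maximum flow value: 16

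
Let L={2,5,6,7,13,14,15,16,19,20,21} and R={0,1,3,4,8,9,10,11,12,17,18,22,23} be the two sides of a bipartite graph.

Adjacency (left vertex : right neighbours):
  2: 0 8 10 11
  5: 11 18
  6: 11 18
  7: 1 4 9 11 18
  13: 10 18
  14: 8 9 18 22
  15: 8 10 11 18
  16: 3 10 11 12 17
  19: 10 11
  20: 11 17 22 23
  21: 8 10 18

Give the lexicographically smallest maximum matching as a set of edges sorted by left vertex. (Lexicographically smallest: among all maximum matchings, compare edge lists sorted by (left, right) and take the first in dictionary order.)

Lex-smallest maximum matching: {(2,0), (5,11), (6,18), (7,1), (13,10), (14,9), (15,8), (16,3), (20,17)}

|M| = 9 (so the lex-smallest maximum matching has 9 edges)
process left vertices in ascending order; for each, take the smallest-labelled available neighbour that still permits 9 edges overall, or leave it unmatched if none does
lex-smallest matching: {2-0, 5-11, 6-18, 7-1, 13-10, 14-9, 15-8, 16-3, 20-17}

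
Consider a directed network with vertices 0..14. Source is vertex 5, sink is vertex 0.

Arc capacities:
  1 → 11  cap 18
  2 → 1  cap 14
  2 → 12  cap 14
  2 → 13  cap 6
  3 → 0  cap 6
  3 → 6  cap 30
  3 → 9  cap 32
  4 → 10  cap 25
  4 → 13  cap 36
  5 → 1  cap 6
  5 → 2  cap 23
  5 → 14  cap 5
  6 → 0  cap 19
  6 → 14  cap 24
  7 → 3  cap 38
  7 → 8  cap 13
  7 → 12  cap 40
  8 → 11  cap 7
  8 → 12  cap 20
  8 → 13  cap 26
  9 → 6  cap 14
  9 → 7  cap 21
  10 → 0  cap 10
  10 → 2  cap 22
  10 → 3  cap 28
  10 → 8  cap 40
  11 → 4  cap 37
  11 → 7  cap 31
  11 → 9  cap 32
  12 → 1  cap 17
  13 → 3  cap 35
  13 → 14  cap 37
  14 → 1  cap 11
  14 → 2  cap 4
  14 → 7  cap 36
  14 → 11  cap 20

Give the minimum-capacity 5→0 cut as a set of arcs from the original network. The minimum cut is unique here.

augment #1: 5→2→13→3→0 push 6
augment #2: 5→1→11→4→10→0 push 6
augment #3: 5→14→7→3→6→0 push 5
augment #4: 5→2→1→11→4→10→0 push 4
augment #5: 5→2→1→11→9→6→0 push 8
max flow = 29; residual-reachable set from 5 gives S-side
cut edges (S→T): {(1,11), (2,13), (5,14)} total cap 29

Min-cut arcs: {(1,11), (2,13), (5,14)} (total capacity 29)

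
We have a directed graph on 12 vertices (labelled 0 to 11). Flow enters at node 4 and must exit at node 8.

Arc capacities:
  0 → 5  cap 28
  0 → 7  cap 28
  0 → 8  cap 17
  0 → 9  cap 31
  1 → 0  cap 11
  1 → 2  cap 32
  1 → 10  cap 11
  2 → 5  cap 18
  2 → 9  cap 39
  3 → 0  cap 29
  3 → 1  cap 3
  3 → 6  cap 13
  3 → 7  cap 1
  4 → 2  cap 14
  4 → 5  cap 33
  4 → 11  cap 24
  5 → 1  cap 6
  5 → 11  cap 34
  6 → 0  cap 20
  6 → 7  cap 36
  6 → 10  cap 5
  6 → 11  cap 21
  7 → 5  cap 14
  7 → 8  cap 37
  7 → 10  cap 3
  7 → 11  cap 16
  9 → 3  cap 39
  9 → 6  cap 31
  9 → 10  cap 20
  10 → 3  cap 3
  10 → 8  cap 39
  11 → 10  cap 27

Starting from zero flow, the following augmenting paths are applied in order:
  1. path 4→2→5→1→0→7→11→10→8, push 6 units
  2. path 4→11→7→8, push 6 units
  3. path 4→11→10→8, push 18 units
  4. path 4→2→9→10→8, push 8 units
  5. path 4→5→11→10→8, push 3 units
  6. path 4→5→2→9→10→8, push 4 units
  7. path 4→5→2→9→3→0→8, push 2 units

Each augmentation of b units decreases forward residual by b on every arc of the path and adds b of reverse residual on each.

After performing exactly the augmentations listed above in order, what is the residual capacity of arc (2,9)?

after path 1 (4→2→5→1→0→7→11→10→8, push 6): res(2,9)=39
after path 2 (4→11→7→8, push 6): res(2,9)=39
after path 3 (4→11→10→8, push 18): res(2,9)=39
after path 4 (4→2→9→10→8, push 8): res(2,9)=31
after path 5 (4→5→11→10→8, push 3): res(2,9)=31
after path 6 (4→5→2→9→10→8, push 4): res(2,9)=27
after path 7 (4→5→2→9→3→0→8, push 2): res(2,9)=25

Residual capacity of (2,9): 25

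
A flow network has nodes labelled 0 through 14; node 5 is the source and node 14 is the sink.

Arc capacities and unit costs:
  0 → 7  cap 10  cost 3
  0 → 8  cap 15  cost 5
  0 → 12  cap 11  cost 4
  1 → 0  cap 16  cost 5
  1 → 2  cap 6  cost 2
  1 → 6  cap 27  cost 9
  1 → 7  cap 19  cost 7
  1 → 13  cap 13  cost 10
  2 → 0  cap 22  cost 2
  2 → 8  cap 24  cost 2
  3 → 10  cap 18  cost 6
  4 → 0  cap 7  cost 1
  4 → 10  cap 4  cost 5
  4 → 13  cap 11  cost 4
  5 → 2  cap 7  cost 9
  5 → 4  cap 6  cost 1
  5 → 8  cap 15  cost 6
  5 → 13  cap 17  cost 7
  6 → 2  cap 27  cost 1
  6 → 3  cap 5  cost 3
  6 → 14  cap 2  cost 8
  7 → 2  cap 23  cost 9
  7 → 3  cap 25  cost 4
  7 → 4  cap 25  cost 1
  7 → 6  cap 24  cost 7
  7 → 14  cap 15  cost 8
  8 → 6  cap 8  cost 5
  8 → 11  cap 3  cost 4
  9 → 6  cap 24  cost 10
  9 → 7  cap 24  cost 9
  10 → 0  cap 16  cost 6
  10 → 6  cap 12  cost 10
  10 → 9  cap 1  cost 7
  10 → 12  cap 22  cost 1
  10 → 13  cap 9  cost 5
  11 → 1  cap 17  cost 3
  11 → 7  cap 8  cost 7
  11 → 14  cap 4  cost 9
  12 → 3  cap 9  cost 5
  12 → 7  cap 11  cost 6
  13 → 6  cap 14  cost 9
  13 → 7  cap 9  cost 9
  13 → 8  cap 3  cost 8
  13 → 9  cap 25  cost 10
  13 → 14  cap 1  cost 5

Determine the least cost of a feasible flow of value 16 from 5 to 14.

shortest-cost path #1: 5→4→13→14 push 1 @ unit cost 10 (adds 10)
shortest-cost path #2: 5→4→0→7→14 push 5 @ unit cost 13 (adds 65)
shortest-cost path #3: 5→13→4→0→7→14 push 1 @ unit cost 15 (adds 15)
shortest-cost path #4: 5→8→11→14 push 3 @ unit cost 19 (adds 57)
shortest-cost path #5: 5→8→6→14 push 2 @ unit cost 19 (adds 38)
shortest-cost path #6: 5→2→0→7→14 push 4 @ unit cost 22 (adds 88)
total cost = 273

Minimum cost for 16 units: 273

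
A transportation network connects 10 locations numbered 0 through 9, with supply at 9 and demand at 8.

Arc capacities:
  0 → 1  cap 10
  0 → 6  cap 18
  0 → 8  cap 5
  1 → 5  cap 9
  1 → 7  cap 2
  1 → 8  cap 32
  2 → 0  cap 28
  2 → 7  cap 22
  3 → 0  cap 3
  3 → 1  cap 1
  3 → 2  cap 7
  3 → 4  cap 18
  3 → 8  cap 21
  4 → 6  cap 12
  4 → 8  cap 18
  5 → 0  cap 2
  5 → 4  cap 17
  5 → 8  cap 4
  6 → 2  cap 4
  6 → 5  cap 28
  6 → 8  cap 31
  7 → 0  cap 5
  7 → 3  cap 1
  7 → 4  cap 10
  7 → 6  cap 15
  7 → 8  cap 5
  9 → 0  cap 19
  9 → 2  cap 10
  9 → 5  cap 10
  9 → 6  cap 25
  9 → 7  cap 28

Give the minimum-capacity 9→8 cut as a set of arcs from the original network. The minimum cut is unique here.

augment #1: 9→0→8 push 5
augment #2: 9→5→8 push 4
augment #3: 9→6→8 push 25
augment #4: 9→7→8 push 5
augment #5: 9→0→1→8 push 10
augment #6: 9→0→6→8 push 4
augment #7: 9→5→4→8 push 6
augment #8: 9→7→3→8 push 1
augment #9: 9→7→4→8 push 10
augment #10: 9→7→6→8 push 2
augment #11: 9→7→6→5→4→8 push 2
max flow = 74; residual-reachable set from 9 gives S-side
cut edges (S→T): {(0,1), (0,8), (4,8), (5,8), (6,8), (7,3), (7,8)} total cap 74

Min-cut arcs: {(0,1), (0,8), (4,8), (5,8), (6,8), (7,3), (7,8)} (total capacity 74)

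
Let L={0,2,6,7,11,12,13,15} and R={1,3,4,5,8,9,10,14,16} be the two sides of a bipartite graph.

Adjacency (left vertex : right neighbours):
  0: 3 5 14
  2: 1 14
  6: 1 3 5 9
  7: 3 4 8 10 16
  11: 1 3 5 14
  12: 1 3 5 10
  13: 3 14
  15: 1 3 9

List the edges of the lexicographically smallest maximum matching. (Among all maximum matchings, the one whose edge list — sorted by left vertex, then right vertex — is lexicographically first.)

|M| = 7 (so the lex-smallest maximum matching has 7 edges)
process left vertices in ascending order; for each, take the smallest-labelled available neighbour that still permits 7 edges overall, or leave it unmatched if none does
lex-smallest matching: {0-3, 2-1, 6-5, 7-4, 11-14, 12-10, 15-9}

Lex-smallest maximum matching: {(0,3), (2,1), (6,5), (7,4), (11,14), (12,10), (15,9)}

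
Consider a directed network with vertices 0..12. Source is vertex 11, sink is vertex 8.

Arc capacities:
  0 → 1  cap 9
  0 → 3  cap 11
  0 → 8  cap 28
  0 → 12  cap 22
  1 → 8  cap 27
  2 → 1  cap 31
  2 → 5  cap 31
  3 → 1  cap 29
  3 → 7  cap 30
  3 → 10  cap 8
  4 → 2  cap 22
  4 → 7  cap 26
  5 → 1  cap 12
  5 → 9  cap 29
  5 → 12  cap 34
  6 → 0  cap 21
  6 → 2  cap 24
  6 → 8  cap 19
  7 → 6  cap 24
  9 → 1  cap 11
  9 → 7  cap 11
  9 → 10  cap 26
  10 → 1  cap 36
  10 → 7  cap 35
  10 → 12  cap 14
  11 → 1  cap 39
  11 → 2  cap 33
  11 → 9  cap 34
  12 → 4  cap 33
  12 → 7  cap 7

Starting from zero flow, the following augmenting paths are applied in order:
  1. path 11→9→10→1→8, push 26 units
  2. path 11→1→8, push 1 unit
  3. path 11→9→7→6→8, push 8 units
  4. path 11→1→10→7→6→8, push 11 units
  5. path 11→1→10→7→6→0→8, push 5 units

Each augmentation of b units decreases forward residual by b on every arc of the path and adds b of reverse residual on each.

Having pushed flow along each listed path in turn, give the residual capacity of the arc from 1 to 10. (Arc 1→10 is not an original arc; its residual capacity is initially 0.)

after path 1 (11→9→10→1→8, push 26): res(1,10)=26
after path 2 (11→1→8, push 1): res(1,10)=26
after path 3 (11→9→7→6→8, push 8): res(1,10)=26
after path 4 (11→1→10→7→6→8, push 11): res(1,10)=15
after path 5 (11→1→10→7→6→0→8, push 5): res(1,10)=10

Residual capacity of (1,10): 10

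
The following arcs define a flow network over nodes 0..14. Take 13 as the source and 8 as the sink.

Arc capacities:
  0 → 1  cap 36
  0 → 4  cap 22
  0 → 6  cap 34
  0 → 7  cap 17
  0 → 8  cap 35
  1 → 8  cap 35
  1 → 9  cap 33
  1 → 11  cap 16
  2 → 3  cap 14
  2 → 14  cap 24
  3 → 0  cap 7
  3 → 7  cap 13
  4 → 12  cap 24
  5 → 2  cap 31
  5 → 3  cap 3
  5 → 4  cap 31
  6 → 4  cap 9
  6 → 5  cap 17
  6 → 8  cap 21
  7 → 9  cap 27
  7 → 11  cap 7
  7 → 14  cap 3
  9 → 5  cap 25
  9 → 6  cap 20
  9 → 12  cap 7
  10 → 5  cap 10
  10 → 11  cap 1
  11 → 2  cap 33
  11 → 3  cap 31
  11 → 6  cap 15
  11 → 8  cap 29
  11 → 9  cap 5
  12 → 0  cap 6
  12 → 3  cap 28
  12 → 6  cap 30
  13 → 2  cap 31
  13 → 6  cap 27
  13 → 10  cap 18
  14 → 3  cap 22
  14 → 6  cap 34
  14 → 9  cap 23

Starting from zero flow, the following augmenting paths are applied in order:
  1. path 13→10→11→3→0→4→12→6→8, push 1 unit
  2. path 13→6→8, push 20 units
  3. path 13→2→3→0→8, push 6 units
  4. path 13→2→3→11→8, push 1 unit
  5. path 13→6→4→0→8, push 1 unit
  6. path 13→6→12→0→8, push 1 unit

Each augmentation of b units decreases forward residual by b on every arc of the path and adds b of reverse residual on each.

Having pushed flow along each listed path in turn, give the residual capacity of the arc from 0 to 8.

Residual capacity of (0,8): 27

after path 1 (13→10→11→3→0→4→12→6→8, push 1): res(0,8)=35
after path 2 (13→6→8, push 20): res(0,8)=35
after path 3 (13→2→3→0→8, push 6): res(0,8)=29
after path 4 (13→2→3→11→8, push 1): res(0,8)=29
after path 5 (13→6→4→0→8, push 1): res(0,8)=28
after path 6 (13→6→12→0→8, push 1): res(0,8)=27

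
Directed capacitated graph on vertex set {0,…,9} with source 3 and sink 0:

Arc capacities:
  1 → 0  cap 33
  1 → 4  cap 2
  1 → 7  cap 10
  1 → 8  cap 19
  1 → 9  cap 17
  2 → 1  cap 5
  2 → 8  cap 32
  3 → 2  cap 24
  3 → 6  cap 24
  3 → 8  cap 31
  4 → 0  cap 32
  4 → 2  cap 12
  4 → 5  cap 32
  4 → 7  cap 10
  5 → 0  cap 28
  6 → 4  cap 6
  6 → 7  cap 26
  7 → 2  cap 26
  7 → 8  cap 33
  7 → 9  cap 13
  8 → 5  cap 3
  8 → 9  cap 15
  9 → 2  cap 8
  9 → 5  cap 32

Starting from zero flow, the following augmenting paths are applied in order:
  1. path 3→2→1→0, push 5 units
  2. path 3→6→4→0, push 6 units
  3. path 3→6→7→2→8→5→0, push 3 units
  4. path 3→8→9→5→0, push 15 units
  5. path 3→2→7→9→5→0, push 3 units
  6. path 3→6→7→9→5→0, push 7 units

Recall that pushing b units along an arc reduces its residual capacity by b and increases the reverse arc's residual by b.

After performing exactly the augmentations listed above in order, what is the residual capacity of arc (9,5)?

after path 1 (3→2→1→0, push 5): res(9,5)=32
after path 2 (3→6→4→0, push 6): res(9,5)=32
after path 3 (3→6→7→2→8→5→0, push 3): res(9,5)=32
after path 4 (3→8→9→5→0, push 15): res(9,5)=17
after path 5 (3→2→7→9→5→0, push 3): res(9,5)=14
after path 6 (3→6→7→9→5→0, push 7): res(9,5)=7

Residual capacity of (9,5): 7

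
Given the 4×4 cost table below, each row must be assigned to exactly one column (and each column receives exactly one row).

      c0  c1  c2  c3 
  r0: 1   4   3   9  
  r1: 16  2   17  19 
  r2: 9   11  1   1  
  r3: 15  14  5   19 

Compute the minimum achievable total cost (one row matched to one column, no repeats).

Minimum assignment cost: 9

optimal assignment: row0→col0 (cost 1), row1→col1 (cost 2), row2→col3 (cost 1), row3→col2 (cost 5)
total = 1 + 2 + 1 + 5 = 9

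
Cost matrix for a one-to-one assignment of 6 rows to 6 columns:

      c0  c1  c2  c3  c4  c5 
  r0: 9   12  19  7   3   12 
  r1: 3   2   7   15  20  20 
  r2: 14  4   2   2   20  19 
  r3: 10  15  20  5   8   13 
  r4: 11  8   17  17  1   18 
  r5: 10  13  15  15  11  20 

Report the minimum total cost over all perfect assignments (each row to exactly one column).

optimal assignment: row0→col5 (cost 12), row1→col1 (cost 2), row2→col2 (cost 2), row3→col3 (cost 5), row4→col4 (cost 1), row5→col0 (cost 10)
total = 12 + 2 + 2 + 5 + 1 + 10 = 32

Minimum assignment cost: 32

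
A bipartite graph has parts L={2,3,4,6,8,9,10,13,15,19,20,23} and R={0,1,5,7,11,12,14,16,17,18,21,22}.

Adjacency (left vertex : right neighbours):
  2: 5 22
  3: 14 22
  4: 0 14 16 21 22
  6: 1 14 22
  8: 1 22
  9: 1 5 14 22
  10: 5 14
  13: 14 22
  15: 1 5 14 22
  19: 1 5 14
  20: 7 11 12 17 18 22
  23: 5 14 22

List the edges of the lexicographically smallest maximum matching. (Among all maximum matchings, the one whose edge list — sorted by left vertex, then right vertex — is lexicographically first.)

Lex-smallest maximum matching: {(2,5), (3,14), (4,0), (6,1), (8,22), (20,7)}

|M| = 6 (so the lex-smallest maximum matching has 6 edges)
process left vertices in ascending order; for each, take the smallest-labelled available neighbour that still permits 6 edges overall, or leave it unmatched if none does
lex-smallest matching: {2-5, 3-14, 4-0, 6-1, 8-22, 20-7}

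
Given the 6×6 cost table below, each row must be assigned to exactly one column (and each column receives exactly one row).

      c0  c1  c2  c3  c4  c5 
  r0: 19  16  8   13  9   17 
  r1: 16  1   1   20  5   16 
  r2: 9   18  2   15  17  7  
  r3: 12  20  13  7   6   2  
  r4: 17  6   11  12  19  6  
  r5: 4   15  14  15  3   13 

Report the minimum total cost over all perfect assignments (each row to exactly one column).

optimal assignment: row0→col4 (cost 9), row1→col1 (cost 1), row2→col2 (cost 2), row3→col3 (cost 7), row4→col5 (cost 6), row5→col0 (cost 4)
total = 9 + 1 + 2 + 7 + 6 + 4 = 29

Minimum assignment cost: 29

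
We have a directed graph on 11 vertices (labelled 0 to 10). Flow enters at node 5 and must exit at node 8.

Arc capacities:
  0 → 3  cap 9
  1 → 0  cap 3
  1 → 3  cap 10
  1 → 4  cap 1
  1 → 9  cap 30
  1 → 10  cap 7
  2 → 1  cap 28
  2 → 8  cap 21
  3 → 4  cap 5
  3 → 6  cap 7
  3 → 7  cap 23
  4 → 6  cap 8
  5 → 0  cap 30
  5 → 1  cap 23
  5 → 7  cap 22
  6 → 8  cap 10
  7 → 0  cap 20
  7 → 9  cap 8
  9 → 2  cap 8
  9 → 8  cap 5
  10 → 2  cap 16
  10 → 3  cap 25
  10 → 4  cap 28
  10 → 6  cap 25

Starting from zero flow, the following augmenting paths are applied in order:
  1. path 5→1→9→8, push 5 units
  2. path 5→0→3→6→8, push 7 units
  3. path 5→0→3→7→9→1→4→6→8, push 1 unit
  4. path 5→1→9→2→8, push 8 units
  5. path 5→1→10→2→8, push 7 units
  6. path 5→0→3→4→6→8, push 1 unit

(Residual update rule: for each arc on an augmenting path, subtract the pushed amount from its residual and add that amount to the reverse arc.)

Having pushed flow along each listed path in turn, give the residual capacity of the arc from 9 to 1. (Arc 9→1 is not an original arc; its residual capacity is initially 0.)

Residual capacity of (9,1): 12

after path 1 (5→1→9→8, push 5): res(9,1)=5
after path 2 (5→0→3→6→8, push 7): res(9,1)=5
after path 3 (5→0→3→7→9→1→4→6→8, push 1): res(9,1)=4
after path 4 (5→1→9→2→8, push 8): res(9,1)=12
after path 5 (5→1→10→2→8, push 7): res(9,1)=12
after path 6 (5→0→3→4→6→8, push 1): res(9,1)=12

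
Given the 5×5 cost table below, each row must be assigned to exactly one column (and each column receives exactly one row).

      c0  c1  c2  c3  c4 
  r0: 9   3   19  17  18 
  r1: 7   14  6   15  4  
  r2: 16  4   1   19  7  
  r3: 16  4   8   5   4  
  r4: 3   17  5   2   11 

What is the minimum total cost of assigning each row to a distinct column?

optimal assignment: row0→col1 (cost 3), row1→col4 (cost 4), row2→col2 (cost 1), row3→col3 (cost 5), row4→col0 (cost 3)
total = 3 + 4 + 1 + 5 + 3 = 16

Minimum assignment cost: 16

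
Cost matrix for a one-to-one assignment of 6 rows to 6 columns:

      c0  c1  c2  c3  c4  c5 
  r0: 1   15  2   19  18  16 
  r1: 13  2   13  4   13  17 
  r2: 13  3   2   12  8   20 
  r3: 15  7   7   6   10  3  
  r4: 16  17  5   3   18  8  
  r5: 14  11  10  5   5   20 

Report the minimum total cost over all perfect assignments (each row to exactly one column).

Minimum assignment cost: 16

optimal assignment: row0→col0 (cost 1), row1→col1 (cost 2), row2→col2 (cost 2), row3→col5 (cost 3), row4→col3 (cost 3), row5→col4 (cost 5)
total = 1 + 2 + 2 + 3 + 3 + 5 = 16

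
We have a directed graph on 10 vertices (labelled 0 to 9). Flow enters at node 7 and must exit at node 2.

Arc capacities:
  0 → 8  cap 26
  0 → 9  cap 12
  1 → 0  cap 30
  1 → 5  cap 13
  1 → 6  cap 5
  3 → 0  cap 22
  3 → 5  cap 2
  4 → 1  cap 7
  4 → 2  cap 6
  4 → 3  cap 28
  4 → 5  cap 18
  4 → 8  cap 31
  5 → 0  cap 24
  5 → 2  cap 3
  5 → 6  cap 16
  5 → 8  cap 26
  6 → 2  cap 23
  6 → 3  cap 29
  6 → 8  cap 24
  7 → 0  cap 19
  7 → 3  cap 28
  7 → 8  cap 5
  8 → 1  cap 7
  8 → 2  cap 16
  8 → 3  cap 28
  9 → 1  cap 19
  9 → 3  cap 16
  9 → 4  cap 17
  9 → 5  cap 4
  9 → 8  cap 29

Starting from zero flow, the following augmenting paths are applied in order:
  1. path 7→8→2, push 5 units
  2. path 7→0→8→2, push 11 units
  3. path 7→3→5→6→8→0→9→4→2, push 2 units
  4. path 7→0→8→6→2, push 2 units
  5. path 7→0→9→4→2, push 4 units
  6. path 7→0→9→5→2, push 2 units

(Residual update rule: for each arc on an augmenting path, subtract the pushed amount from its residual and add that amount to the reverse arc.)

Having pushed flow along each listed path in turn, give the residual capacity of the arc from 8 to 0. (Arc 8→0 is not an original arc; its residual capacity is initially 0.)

Residual capacity of (8,0): 11

after path 1 (7→8→2, push 5): res(8,0)=0
after path 2 (7→0→8→2, push 11): res(8,0)=11
after path 3 (7→3→5→6→8→0→9→4→2, push 2): res(8,0)=9
after path 4 (7→0→8→6→2, push 2): res(8,0)=11
after path 5 (7→0→9→4→2, push 4): res(8,0)=11
after path 6 (7→0→9→5→2, push 2): res(8,0)=11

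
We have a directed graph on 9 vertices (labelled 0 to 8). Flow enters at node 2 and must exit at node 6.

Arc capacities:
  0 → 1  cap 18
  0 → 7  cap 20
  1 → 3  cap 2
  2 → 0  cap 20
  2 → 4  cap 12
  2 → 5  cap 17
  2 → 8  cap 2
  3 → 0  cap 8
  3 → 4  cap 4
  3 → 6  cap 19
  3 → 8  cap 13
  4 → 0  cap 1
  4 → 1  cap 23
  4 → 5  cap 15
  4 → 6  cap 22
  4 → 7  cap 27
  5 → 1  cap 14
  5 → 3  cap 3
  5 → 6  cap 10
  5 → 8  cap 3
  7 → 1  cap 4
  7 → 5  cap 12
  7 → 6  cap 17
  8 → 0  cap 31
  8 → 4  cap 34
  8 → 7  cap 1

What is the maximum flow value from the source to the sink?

Maximum flow value: 49

augment #1: 2→4→6 bottleneck 12, total now 12
augment #2: 2→5→6 bottleneck 10, total now 22
augment #3: 2→0→7→6 bottleneck 17, total now 39
augment #4: 2→5→3→6 bottleneck 3, total now 42
augment #5: 2→8→4→6 bottleneck 2, total now 44
augment #6: 2→0→1→3→6 bottleneck 2, total now 46
augment #7: 2→5→8→4→6 bottleneck 3, total now 49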